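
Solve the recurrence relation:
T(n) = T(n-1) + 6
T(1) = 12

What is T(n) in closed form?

Unrolling: T(n) = T(1) + 6·(n-1) = 12 + 6(n-1) = 6n + 6.

Answer: T(n) = 6n + 6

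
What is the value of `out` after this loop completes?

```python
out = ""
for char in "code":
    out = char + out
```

Reverse 'code'
`out` takes the values: "" → "c" → "oc" → "doc" → "edoc"

Answer: "edoc"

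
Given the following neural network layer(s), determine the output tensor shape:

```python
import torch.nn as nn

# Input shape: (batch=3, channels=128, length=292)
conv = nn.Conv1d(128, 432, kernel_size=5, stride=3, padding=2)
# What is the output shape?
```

Input: (3, 128, 292) -> Output: (3, 432, 98)

Answer: (3, 432, 98)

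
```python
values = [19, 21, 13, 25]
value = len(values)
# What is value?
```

Trace:
`values = [19, 21, 13, 25]` → values = [19, 21, 13, 25]
`value = len(values)` → value = 4
So value = 4

Answer: 4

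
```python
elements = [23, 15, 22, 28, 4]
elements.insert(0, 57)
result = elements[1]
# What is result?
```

Trace:
`elements = [23, 15, 22, 28, 4]` → elements = [23, 15, 22, 28, 4]
`elements.insert(0, 57)` → elements = [57, 23, 15, 22, 28, 4]
`result = elements[1]` → result = 23
So result = 23

Answer: 23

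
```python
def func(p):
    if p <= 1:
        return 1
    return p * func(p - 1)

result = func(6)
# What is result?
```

func(6) = 6 * 5 * 4 * 3 * 2 * 1 = 720

Answer: 720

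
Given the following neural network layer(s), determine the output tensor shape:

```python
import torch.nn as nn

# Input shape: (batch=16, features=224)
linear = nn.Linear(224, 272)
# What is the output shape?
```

Input: (16, 224) -> Output: (16, 272)

Answer: (16, 272)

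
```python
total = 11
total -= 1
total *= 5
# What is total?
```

Trace:
`total = 11` → total = 11
`total -= 1` → total = 10
`total *= 5` → total = 50
So total = 50

Answer: 50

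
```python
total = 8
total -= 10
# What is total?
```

Trace:
`total = 8` → total = 8
`total -= 10` → total = -2
So total = -2

Answer: -2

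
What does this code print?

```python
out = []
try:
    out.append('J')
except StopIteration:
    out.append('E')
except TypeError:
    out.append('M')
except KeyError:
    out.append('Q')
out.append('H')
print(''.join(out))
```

Execution trace: 'J' (try body, no exception) → 'H' (after the try/except). Output: JH

Answer: JH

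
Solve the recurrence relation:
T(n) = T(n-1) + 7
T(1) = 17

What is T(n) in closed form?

Unrolling: T(n) = T(1) + 7·(n-1) = 17 + 7(n-1) = 7n + 10.

Answer: T(n) = 7n + 10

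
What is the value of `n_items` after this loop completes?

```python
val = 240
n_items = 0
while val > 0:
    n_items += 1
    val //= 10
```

Count digits by repeated division by 10
`n_items` takes the values: 0 → 1 → 2 → 3

Answer: 3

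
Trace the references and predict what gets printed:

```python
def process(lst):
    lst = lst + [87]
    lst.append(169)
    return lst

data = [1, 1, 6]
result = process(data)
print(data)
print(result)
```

Key concept: rebinding parameter vs mutation.
Step by step:
`data = [1, 1, 6]` → data = [1, 1, 6]
`result = process(data)` → result = [1, 1, 6, 87, 169]
`print(data)` → prints [1, 1, 6]
`print(result)` → prints [1, 1, 6, 87, 169]

Answer:
[1, 1, 6]
[1, 1, 6, 87, 169]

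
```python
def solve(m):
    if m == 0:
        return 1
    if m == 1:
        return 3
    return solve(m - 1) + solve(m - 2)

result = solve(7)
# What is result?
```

Build up from base cases: solve(0)=1, solve(1)=3, solve(2)=4, solve(3)=7, solve(4)=11, solve(5)=18, solve(6)=29, ..., solve(7)=47

Answer: 47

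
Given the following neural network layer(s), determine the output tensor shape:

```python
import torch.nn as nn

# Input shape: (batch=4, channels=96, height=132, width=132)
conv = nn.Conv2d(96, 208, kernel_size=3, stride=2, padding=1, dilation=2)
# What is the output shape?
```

Input: (4, 96, 132, 132) -> Output: (4, 208, 65, 65)

Answer: (4, 208, 65, 65)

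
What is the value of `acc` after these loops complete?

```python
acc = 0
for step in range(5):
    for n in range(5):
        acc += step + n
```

Sum of all step+n for step,n in 5x5
`acc` takes the values: 0 → 1 → 3 → 6 → 10 → 11 → 13 → 16 → 20 → 25 → 27 → 30 → 34 → 39 → 45 → 48 → 52 → 57 → 63 → 70 → 74 → 79 → 85 → 92 → 100

Answer: 100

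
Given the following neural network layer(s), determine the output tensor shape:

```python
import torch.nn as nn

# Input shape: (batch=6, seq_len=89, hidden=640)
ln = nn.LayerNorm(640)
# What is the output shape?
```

Input: (6, 89, 640) -> Output: (6, 89, 640)

Answer: (6, 89, 640)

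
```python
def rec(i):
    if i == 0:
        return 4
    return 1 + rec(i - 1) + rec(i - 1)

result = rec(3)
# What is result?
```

rec(i) = 1 + 2·rec(i-1), rec(0)=4. Closed form: (4+1)·2^3 - 1 = 39.

Answer: 39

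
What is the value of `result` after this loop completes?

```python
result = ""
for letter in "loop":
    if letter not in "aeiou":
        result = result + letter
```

Remove vowels from 'loop'
`result` takes the values: "" → "l" → "lp"

Answer: "lp"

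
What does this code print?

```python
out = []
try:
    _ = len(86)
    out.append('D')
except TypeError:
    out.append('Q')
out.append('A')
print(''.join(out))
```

Execution trace: 'Q' (except TypeError) → 'A' (after the try/except). Output: QA

Answer: QA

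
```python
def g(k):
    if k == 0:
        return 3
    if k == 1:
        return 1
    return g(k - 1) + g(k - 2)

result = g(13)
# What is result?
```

Build up from base cases: g(0)=3, g(1)=1, g(2)=4, g(3)=5, g(4)=9, g(5)=14, g(6)=23, ..., g(13)=665

Answer: 665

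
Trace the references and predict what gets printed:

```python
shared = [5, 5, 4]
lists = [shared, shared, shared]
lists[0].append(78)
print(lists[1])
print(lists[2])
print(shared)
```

Key concept: list of same reference.
Step by step:
`shared = [5, 5, 4]` → shared = [5, 5, 4]
`lists = [shared, shared, shared]` → lists = [[5, 5, 4], [5, 5, 4], [5, 5, 4]]
`lists[0].append(78)` → shared = [5, 5, 4, 78]; lists = [[5, 5, 4, 78], [5, 5, 4, 78], [5, 5, 4, 78]]
`print(lists[1])` → prints [5, 5, 4, 78]
`print(lists[2])` → prints [5, 5, 4, 78]
`print(shared)` → prints [5, 5, 4, 78]

Answer:
[5, 5, 4, 78]
[5, 5, 4, 78]
[5, 5, 4, 78]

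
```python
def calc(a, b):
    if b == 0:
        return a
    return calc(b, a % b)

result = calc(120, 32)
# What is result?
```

calc(120, 32) -> calc(32, 24) -> calc(24, 8) -> calc(8, 0) -> 8

Answer: 8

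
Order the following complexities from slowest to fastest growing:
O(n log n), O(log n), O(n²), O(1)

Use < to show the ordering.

Ordered by growth rate: O(1) < O(log n) < O(n log n) < O(n²)

Answer: O(1) < O(log n) < O(n log n) < O(n²)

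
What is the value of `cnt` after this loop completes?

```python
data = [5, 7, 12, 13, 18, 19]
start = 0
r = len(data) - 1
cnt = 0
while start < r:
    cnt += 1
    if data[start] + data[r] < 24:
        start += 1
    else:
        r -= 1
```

Steps to find pair summing to 24
`cnt` takes the values: 0 → 1 → 2 → 3 → 4 → 5

Answer: 5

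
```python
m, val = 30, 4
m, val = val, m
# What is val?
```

Trace:
`m, val = 30, 4` → m = 30; val = 4
`m, val = val, m` → m = 4; val = 30
So val = 30

Answer: 30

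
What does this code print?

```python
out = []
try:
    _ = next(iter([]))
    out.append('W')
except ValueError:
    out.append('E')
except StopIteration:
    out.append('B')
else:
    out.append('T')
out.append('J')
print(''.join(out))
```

Execution trace: 'B' (except StopIteration) → 'J' (after the try/except). Output: BJ

Answer: BJ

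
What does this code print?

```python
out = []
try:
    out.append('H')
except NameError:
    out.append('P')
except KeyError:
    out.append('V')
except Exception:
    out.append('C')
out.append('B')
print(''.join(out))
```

Execution trace: 'H' (try body, no exception) → 'B' (after the try/except). Output: HB

Answer: HB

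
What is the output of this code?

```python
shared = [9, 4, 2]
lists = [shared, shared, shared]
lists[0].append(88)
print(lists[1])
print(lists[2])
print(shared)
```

Key concept: list of same reference.
Step by step:
`shared = [9, 4, 2]` → shared = [9, 4, 2]
`lists = [shared, shared, shared]` → lists = [[9, 4, 2], [9, 4, 2], [9, 4, 2]]
`lists[0].append(88)` → shared = [9, 4, 2, 88]; lists = [[9, 4, 2, 88], [9, 4, 2, 88], [9, 4, 2, 88]]
`print(lists[1])` → prints [9, 4, 2, 88]
`print(lists[2])` → prints [9, 4, 2, 88]
`print(shared)` → prints [9, 4, 2, 88]

Answer:
[9, 4, 2, 88]
[9, 4, 2, 88]
[9, 4, 2, 88]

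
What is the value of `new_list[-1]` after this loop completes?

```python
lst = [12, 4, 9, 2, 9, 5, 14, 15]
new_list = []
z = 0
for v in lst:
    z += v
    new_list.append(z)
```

Cumulative sum ends at 70
`new_list` takes the values: [] → [12] → [12, 16] → [12, 16, 25] → [12, 16, 25, 27] → [12, 16, 25, 27, 36] → [12, 16, 25, 27, 36, 41] → [12, 16, 25, 27, 36, 41, 55] → [12, 16, 25, 27, 36, 41, 55, 70]
So `new_list[-1]` = 70

Answer: 70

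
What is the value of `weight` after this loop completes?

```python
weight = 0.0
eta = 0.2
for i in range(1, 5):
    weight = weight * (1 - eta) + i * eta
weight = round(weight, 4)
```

Moving average with lr=0.2
`weight` takes the values: 0.0 → 0.2 → 0.56 → 1.048 → 1.6384

Answer: 1.6384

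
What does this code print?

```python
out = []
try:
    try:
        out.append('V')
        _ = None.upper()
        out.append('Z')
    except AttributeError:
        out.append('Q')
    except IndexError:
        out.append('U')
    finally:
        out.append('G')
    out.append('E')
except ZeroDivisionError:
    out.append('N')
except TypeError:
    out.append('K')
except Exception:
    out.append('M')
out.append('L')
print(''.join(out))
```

Execution trace: 'V' (inner try body) → 'Q' (inner except AttributeError) → 'G' (inner finally) → 'E' (try body, no exception) → 'L' (after the try/except). Output: VQGEL

Answer: VQGEL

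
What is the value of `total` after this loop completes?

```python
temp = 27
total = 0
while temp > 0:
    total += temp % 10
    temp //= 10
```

Sum digits of 27
`total` takes the values: 0 → 7 → 9

Answer: 9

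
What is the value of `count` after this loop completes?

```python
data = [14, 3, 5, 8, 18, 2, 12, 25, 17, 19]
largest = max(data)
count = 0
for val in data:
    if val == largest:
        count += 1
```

Count of max value 25 in [14, 3, 5, 8, 18, 2, 12, 25, 17, 19]
`count` takes the values: 0 → 1

Answer: 1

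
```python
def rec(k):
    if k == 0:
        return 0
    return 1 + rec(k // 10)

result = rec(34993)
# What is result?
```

Count of digits of 34993: 5

Answer: 5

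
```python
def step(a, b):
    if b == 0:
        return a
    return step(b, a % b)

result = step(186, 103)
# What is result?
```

step(186, 103) -> step(103, 83) -> step(83, 20) -> step(20, 3) -> step(3, 2) -> step(2, 1) -> step(1, 0) -> 1

Answer: 1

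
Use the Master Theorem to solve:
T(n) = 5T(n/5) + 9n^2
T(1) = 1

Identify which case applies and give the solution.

a=5, b=5, f(n)=9n^2. log_5(5) = 1. Since c=2 > 1 and the regularity condition holds (5(n/5)^2 = (5/5^2)n^2 with 5/5^2 < 1), Case 3 applies: T(n) = Θ(f(n)) = O(n^2).

Answer: O(n^2) - Case 3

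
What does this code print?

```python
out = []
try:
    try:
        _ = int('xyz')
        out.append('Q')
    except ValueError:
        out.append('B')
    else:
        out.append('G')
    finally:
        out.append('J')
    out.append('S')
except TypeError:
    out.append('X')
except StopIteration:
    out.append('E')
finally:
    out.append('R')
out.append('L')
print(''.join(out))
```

Execution trace: 'B' (inner except ValueError) → 'J' (inner finally) → 'S' (try body, no exception) → 'R' (finally) → 'L' (after the try/except). Output: BJSRL

Answer: BJSRL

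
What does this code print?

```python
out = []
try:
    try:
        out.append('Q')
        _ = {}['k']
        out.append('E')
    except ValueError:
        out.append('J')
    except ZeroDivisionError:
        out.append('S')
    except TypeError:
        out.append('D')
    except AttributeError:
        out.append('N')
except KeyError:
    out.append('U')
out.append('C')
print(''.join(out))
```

Execution trace: 'Q' (try body) → 'U' (outer except KeyError) → 'C' (after the try/except). Output: QUC

Answer: QUC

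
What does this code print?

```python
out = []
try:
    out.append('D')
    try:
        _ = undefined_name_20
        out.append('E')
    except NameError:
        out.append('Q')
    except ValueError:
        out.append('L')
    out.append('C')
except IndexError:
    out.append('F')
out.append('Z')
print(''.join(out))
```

Execution trace: 'D' (try body) → 'Q' (inner except NameError) → 'C' (try body, no exception) → 'Z' (after the try/except). Output: DQCZ

Answer: DQCZ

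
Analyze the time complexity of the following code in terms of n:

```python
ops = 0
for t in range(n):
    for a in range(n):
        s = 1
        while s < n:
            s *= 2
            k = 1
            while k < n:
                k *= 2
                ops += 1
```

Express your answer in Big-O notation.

Each loop level contributes: n × n × log n × log n. Multiplying the contributions gives O(n^2 log² n).

Answer: O(n^2 log² n)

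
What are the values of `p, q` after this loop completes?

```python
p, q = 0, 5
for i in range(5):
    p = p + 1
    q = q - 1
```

p goes 0→5, q goes 5→0
`p, q` takes the values: (0, 5) → (1, 5) → (1, 4) → (2, 4) → (2, 3) → (3, 3) → (3, 2) → (4, 2) → (4, 1) → (5, 1) → (5, 0)

Answer: 5, 0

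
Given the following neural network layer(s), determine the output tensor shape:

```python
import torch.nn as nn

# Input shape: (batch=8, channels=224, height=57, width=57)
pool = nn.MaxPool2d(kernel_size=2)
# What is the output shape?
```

Input: (8, 224, 57, 57) -> Output: (8, 224, 28, 28)

Answer: (8, 224, 28, 28)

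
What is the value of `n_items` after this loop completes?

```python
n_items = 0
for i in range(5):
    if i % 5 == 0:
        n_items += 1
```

Count numbers divisible by 5 in range(5)
`n_items` takes the values: 0 → 1

Answer: 1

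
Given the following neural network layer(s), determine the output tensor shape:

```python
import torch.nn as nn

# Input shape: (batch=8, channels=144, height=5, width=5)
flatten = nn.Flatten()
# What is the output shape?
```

Input: (8, 144, 5, 5) -> Output: (8, 3600)

Answer: (8, 3600)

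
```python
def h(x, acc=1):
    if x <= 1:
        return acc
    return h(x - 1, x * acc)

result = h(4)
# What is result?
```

Accumulator trace (n, acc): (4, 1) -> (3, 4) -> (2, 12) -> (1, 24) -> return 24

Answer: 24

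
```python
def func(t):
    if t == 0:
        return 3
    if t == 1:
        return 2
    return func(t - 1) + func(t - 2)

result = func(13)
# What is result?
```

Build up from base cases: func(0)=3, func(1)=2, func(2)=5, func(3)=7, func(4)=12, func(5)=19, func(6)=31, ..., func(13)=898

Answer: 898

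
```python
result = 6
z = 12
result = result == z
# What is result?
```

Trace:
`result = 6` → result = 6
`z = 12` → z = 12
`result = result == z` → result = False
So result = False

Answer: False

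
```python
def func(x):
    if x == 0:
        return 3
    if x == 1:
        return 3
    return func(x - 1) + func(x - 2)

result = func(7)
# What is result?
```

Build up from base cases: func(0)=3, func(1)=3, func(2)=6, func(3)=9, func(4)=15, func(5)=24, func(6)=39, ..., func(7)=63

Answer: 63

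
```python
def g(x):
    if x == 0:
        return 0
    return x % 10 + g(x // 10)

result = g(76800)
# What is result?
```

Sum of digits of 76800: 0 + 0 + 8 + 6 + 7 = 21

Answer: 21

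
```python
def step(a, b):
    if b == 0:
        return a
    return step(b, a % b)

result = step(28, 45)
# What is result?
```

step(28, 45) -> step(45, 28) -> step(28, 17) -> step(17, 11) -> step(11, 6) -> step(6, 5) -> step(5, 1) -> step(1, 0) -> 1

Answer: 1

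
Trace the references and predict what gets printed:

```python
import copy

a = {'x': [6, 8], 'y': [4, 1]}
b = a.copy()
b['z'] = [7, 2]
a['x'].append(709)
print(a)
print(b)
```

Key concept: shallow copy of dict with mutable values.
Step by step:
`a = {'x': [6, 8], 'y': [4, 1]}` → a = {'x': [6, 8], 'y': [4, 1]}
`b = a.copy()` → b = {'x': [6, 8], 'y': [4, 1]}
`b['z'] = [7, 2]` → b = {'x': [6, 8], 'y': [4, 1], 'z': [7, 2]}
`a['x'].append(709)` → a = {'x': [6, 8, 709], 'y': [4, 1]}; b = {'x': [6, 8, 709], 'y': [4, 1], 'z': [7, 2]}
`print(a)` → prints {'x': [6, 8, 709], 'y': [4, 1]}
`print(b)` → prints {'x': [6, 8, 709], 'y': [4, 1], 'z': [7, 2]}

Answer:
{'x': [6, 8, 709], 'y': [4, 1]}
{'x': [6, 8, 709], 'y': [4, 1], 'z': [7, 2]}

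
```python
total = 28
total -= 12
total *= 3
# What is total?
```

Trace:
`total = 28` → total = 28
`total -= 12` → total = 16
`total *= 3` → total = 48
So total = 48

Answer: 48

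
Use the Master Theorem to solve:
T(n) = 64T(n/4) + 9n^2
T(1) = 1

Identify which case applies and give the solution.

a=64, b=4, f(n)=9n^2. log_4(64) = 3. Since c=2 < 3, Case 1 applies: T(n) = Θ(n^log_b(a)) = O(n^3).

Answer: O(n^3) - Case 1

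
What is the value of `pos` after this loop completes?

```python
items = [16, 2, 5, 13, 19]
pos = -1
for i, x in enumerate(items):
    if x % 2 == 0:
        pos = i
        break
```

First even number index in [16, 2, 5, 13, 19]
`pos` takes the values: -1 → 0

Answer: 0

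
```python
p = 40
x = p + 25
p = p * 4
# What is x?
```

Trace:
`p = 40` → p = 40
`x = p + 25` → x = 65
`p = p * 4` → p = 160
So x = 65

Answer: 65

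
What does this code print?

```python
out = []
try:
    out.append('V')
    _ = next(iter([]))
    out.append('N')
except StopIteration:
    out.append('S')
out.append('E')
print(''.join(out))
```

Execution trace: 'V' (try body) → 'S' (except StopIteration) → 'E' (after the try/except). Output: VSE

Answer: VSE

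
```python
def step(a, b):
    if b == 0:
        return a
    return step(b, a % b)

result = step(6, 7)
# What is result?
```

step(6, 7) -> step(7, 6) -> step(6, 1) -> step(1, 0) -> 1

Answer: 1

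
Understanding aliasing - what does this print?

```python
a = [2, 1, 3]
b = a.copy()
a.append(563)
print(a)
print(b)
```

Key concept: list.copy() creates independent copy.
Step by step:
`a = [2, 1, 3]` → a = [2, 1, 3]
`b = a.copy()` → b = [2, 1, 3]
`a.append(563)` → a = [2, 1, 3, 563]
`print(a)` → prints [2, 1, 3, 563]
`print(b)` → prints [2, 1, 3]

Answer:
[2, 1, 3, 563]
[2, 1, 3]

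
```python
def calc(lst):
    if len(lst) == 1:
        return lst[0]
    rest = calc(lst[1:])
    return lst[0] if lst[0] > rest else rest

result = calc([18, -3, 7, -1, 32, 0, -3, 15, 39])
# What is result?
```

Recursive max over [18, -3, 7, -1, 32, 0, -3, 15, 39] = 39

Answer: 39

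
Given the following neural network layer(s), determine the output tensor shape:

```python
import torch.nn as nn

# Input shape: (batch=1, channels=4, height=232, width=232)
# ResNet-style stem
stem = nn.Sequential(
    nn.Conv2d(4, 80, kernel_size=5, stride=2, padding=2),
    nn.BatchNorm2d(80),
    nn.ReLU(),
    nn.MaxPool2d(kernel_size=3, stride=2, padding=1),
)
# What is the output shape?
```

Input: (1, 4, 232, 232) -> after Conv2d 5x5 stride=2: (1, 80, 116, 116) -> Output: (1, 80, 58, 58)

Answer: (1, 80, 58, 58)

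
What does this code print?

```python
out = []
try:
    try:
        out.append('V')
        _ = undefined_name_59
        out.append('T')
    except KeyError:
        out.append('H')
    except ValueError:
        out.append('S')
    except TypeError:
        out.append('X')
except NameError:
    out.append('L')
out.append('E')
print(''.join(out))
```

Execution trace: 'V' (try body) → 'L' (outer except NameError) → 'E' (after the try/except). Output: VLE

Answer: VLE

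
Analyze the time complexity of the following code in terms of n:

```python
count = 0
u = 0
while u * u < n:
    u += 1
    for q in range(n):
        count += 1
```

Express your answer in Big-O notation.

Each loop level contributes: √n × n. Multiplying the contributions gives O(n√n).

Answer: O(n√n)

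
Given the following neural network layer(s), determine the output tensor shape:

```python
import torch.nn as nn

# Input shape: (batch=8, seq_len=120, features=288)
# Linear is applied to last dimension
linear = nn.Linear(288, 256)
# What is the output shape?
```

Input: (8, 120, 288) -> Output: (8, 120, 256)

Answer: (8, 120, 256)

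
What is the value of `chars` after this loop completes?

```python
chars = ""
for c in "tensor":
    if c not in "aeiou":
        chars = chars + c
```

Remove vowels from 'tensor'
`chars` takes the values: "" → "t" → "tn" → "tns" → "tnsr"

Answer: "tnsr"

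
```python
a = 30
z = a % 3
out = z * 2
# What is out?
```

Trace:
`a = 30` → a = 30
`z = a % 3` → z = 0
`out = z * 2` → out = 0
So out = 0

Answer: 0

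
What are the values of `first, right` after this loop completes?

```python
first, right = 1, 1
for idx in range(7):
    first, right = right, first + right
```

Fibonacci: after 7 iterations
`first, right` takes the values: (1, 1) → (1, 2) → (2, 3) → (3, 5) → (5, 8) → (8, 13) → (13, 21) → (21, 34)

Answer: 21, 34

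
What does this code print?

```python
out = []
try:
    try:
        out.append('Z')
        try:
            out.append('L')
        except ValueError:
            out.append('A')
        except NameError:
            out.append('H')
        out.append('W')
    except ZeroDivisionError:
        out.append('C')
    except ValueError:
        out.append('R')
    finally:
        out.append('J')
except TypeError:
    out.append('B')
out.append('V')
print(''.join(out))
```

Execution trace: 'Z' (try body) → 'L' (inner try body, no exception) → 'W' (try body, no exception) → 'J' (finally) → 'V' (after the try/except). Output: ZLWJV

Answer: ZLWJV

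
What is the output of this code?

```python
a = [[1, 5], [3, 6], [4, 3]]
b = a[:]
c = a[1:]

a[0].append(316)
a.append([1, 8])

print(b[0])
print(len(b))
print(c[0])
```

Key concept: slice with nested mutation.
Step by step:
`a = [[1, 5], [3, 6], [4, 3]]` → a = [[1, 5], [3, 6], [4, 3]]
`b = a[:]` → b = [[1, 5], [3, 6], [4, 3]]
`c = a[1:]` → c = [[3, 6], [4, 3]]
`a[0].append(316)` → a = [[1, 5, 316], [3, 6], [4, 3]]; b = [[1, 5, 316], [3, 6], [4, 3]]
`a.append([1, 8])` → a = [[1, 5, 316], [3, 6], [4, 3], [1, 8]]
`print(b[0])` → prints [1, 5, 316]
`print(len(b))` → prints 3
`print(c[0])` → prints [3, 6]

Answer:
[1, 5, 316]
3
[3, 6]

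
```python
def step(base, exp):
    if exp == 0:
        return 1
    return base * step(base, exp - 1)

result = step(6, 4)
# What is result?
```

step(6, 4) = 6 * 6 * 6 * 6 = 1296

Answer: 1296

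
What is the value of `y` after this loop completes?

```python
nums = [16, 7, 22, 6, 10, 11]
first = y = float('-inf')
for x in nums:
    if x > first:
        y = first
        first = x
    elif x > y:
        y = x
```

Second largest (with repeats) in [16, 7, 22, 6, 10, 11]
`y` takes the values: -inf → 7 → 16

Answer: 16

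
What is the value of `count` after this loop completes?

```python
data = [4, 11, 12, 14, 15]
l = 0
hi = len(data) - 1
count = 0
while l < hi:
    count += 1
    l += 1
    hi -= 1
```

Iterations until pointers meet (list length 5)
`count` takes the values: 0 → 1 → 2

Answer: 2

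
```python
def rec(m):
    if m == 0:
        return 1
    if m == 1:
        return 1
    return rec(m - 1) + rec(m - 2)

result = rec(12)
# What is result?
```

Build up from base cases: rec(0)=1, rec(1)=1, rec(2)=2, rec(3)=3, rec(4)=5, rec(5)=8, rec(6)=13, ..., rec(12)=233

Answer: 233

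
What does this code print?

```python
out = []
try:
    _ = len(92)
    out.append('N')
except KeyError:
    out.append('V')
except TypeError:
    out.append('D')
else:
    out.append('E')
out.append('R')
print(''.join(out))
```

Execution trace: 'D' (except TypeError) → 'R' (after the try/except). Output: DR

Answer: DR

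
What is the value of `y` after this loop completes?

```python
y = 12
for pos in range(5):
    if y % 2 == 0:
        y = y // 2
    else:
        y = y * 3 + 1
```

Collatz-style transformation from 12
`y` takes the values: 12 → 6 → 3 → 10 → 5 → 16

Answer: 16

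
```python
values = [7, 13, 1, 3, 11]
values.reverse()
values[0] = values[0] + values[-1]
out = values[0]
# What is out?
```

Trace:
`values = [7, 13, 1, 3, 11]` → values = [7, 13, 1, 3, 11]
`values.reverse()` → values = [11, 3, 1, 13, 7]
`values[0] = values[0] + values[-1]` → values = [18, 3, 1, 13, 7]
`out = values[0]` → out = 18
So out = 18

Answer: 18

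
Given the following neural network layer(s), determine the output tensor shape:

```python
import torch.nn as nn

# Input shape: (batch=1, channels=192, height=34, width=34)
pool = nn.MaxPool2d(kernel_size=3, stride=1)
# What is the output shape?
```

Input: (1, 192, 34, 34) -> Output: (1, 192, 32, 32)

Answer: (1, 192, 32, 32)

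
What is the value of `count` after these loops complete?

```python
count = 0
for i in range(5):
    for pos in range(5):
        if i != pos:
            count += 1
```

5² - 5 (exclude diagonal)
`count` takes the values: 0 → 1 → 2 → 3 → 4 → 5 → 6 → 7 → 8 → 9 → 10 → 11 → 12 → 13 → 14 → 15 → 16 → 17 → 18 → 19 → 20

Answer: 20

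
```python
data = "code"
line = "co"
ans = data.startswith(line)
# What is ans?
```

Trace:
`data = "code"` → data = 'code'
`line = "co"` → line = 'co'
`ans = data.startswith(line)` → ans = True
So ans = True

Answer: True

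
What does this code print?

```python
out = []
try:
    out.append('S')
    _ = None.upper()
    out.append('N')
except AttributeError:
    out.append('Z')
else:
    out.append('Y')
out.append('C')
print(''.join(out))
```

Execution trace: 'S' (try body) → 'Z' (except AttributeError) → 'C' (after the try/except). Output: SZC

Answer: SZC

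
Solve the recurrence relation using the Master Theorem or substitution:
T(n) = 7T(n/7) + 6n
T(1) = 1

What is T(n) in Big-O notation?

By Master Theorem: a=7, b=7, f(n)=6n. Since log_7(7) = 1 and f(n) = Θ(n^1), Case 2 applies. T(n) = O(n log n).

Answer: O(n log n)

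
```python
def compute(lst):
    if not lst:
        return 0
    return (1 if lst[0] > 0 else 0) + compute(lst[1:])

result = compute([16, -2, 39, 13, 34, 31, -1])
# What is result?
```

Count of positive elements in [16, -2, 39, 13, 34, 31, -1] = 5

Answer: 5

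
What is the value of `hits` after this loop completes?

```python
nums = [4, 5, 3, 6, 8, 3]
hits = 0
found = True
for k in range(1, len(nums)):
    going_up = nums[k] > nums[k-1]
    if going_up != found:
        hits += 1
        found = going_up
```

Count direction changes in [4, 5, 3, 6, 8, 3]
`hits` takes the values: 0 → 1 → 2 → 3

Answer: 3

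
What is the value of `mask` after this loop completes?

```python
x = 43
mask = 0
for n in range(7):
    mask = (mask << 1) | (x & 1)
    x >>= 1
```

Reverse lowest 7 bits of 43
`mask` takes the values: 0 → 1 → 3 → 6 → 13 → 26 → 53 → 106

Answer: 106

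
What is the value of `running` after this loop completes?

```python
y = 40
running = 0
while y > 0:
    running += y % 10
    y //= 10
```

Sum digits of 40
`running` takes the values: 0 → 4

Answer: 4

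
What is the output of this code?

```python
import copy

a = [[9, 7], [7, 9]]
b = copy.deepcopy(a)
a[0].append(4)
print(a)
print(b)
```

Key concept: deep copy is fully independent.
Step by step:
`a = [[9, 7], [7, 9]]` → a = [[9, 7], [7, 9]]
`b = copy.deepcopy(a)` → b = [[9, 7], [7, 9]]
`a[0].append(4)` → a = [[9, 7, 4], [7, 9]]
`print(a)` → prints [[9, 7, 4], [7, 9]]
`print(b)` → prints [[9, 7], [7, 9]]

Answer:
[[9, 7, 4], [7, 9]]
[[9, 7], [7, 9]]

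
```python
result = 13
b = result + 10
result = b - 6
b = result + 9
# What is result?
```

Trace:
`result = 13` → result = 13
`b = result + 10` → b = 23
`result = b - 6` → result = 17
`b = result + 9` → b = 26
So result = 17

Answer: 17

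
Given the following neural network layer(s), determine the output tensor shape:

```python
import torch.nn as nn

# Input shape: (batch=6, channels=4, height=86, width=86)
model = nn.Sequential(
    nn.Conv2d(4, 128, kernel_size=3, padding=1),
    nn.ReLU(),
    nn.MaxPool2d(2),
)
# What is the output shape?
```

Input: (6, 4, 86, 86) -> after Conv2d: (6, 128, 86, 86) -> after ReLU: (6, 128, 86, 86) -> Output: (6, 128, 43, 43)

Answer: (6, 128, 43, 43)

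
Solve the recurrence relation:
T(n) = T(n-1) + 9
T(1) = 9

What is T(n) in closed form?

Unrolling: T(n) = T(1) + 9·(n-1) = 9 + 9(n-1) = 9n.

Answer: T(n) = 9n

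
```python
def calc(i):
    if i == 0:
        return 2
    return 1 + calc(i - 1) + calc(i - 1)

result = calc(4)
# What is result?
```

calc(i) = 1 + 2·calc(i-1), calc(0)=2. Closed form: (2+1)·2^4 - 1 = 47.

Answer: 47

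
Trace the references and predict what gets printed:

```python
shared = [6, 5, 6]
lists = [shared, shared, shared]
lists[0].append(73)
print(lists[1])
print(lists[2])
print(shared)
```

Key concept: list of same reference.
Step by step:
`shared = [6, 5, 6]` → shared = [6, 5, 6]
`lists = [shared, shared, shared]` → lists = [[6, 5, 6], [6, 5, 6], [6, 5, 6]]
`lists[0].append(73)` → shared = [6, 5, 6, 73]; lists = [[6, 5, 6, 73], [6, 5, 6, 73], [6, 5, 6, 73]]
`print(lists[1])` → prints [6, 5, 6, 73]
`print(lists[2])` → prints [6, 5, 6, 73]
`print(shared)` → prints [6, 5, 6, 73]

Answer:
[6, 5, 6, 73]
[6, 5, 6, 73]
[6, 5, 6, 73]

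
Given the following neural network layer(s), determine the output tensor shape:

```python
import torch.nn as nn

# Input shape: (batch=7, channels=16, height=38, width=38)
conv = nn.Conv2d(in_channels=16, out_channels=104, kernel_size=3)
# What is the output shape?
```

Input: (7, 16, 38, 38) -> Output: (7, 104, 36, 36)

Answer: (7, 104, 36, 36)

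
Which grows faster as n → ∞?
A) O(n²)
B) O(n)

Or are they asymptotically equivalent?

O(n²) vs O(n): Higher order terms dominate.

Answer: A) O(n²) grows faster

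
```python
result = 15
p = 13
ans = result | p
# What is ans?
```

Trace:
`result = 15` → result = 15
`p = 13` → p = 13
`ans = result | p` → ans = 15
So ans = 15

Answer: 15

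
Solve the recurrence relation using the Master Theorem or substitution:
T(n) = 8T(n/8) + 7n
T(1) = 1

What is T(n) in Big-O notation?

By Master Theorem: a=8, b=8, f(n)=7n. Since log_8(8) = 1 and f(n) = Θ(n^1), Case 2 applies. T(n) = O(n log n).

Answer: O(n log n)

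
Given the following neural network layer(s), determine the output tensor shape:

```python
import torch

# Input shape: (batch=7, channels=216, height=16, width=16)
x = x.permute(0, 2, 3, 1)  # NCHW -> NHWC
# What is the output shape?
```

Input: (7, 216, 16, 16) -> Output: (7, 16, 16, 216)

Answer: (7, 16, 16, 216)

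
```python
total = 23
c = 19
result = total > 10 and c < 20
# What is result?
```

Trace:
`total = 23` → total = 23
`c = 19` → c = 19
`result = total > 10 and c < 20` → result = True
So result = True

Answer: True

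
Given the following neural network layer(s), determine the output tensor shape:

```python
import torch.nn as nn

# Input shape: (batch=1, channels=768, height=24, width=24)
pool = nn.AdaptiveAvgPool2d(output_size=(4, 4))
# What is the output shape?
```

Input: (1, 768, 24, 24) -> Output: (1, 768, 4, 4)

Answer: (1, 768, 4, 4)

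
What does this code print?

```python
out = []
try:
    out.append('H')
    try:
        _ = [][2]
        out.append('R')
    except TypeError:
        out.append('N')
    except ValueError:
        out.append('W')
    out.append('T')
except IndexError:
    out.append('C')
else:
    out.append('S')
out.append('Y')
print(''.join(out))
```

Execution trace: 'H' (try body) → 'C' (except IndexError) → 'Y' (after the try/except). Output: HCY

Answer: HCY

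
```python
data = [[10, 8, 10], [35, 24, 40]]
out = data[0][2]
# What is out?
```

Trace:
`data = [[10, 8, 10], [35, 24, 40]]` → data = [[10, 8, 10], [35, 24, 40]]
`out = data[0][2]` → out = 10
So out = 10

Answer: 10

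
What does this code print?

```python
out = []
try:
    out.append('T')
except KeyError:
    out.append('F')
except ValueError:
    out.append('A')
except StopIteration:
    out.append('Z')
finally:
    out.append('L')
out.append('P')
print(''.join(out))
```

Execution trace: 'T' (try body, no exception) → 'L' (finally) → 'P' (after the try/except). Output: TLP

Answer: TLP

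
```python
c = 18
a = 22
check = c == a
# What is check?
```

Trace:
`c = 18` → c = 18
`a = 22` → a = 22
`check = c == a` → check = False
So check = False

Answer: False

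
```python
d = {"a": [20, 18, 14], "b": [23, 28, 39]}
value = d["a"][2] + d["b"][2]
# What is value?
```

Trace:
`d = {"a": [20, 18, 14], "b": [23, 28, 39]}` → d = {'a': [20, 18, 14], 'b': [23, 28, 39]}
`value = d["a"][2] + d["b"][2]` → value = 53
So value = 53

Answer: 53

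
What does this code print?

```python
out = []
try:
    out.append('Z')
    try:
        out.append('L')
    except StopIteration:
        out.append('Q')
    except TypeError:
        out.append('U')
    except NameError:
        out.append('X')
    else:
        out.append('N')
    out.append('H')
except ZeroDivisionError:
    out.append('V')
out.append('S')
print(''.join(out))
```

Execution trace: 'Z' (try body) → 'L' (inner try body, no exception) → 'N' (inner else) → 'H' (try body, no exception) → 'S' (after the try/except). Output: ZLNHS

Answer: ZLNHS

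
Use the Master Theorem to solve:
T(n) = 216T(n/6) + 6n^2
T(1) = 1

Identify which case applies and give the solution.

a=216, b=6, f(n)=6n^2. log_6(216) = 3. Since c=2 < 3, Case 1 applies: T(n) = Θ(n^log_b(a)) = O(n^3).

Answer: O(n^3) - Case 1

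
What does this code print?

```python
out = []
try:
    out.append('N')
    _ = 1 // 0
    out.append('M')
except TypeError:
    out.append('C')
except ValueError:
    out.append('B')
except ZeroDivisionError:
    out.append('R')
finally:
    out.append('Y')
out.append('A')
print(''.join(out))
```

Execution trace: 'N' (try body) → 'R' (except ZeroDivisionError) → 'Y' (finally) → 'A' (after the try/except). Output: NRYA

Answer: NRYA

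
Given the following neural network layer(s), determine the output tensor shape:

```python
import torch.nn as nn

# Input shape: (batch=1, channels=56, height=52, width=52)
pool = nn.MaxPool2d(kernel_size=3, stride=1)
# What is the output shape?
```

Input: (1, 56, 52, 52) -> Output: (1, 56, 50, 50)

Answer: (1, 56, 50, 50)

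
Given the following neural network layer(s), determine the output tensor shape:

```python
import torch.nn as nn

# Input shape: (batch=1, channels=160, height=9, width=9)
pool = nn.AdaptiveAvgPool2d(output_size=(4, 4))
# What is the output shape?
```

Input: (1, 160, 9, 9) -> Output: (1, 160, 4, 4)

Answer: (1, 160, 4, 4)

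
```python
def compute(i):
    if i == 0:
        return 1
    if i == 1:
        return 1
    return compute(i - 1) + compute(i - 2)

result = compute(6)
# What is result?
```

Build up from base cases: compute(0)=1, compute(1)=1, compute(2)=2, compute(3)=3, compute(4)=5, compute(5)=8, compute(6)=13

Answer: 13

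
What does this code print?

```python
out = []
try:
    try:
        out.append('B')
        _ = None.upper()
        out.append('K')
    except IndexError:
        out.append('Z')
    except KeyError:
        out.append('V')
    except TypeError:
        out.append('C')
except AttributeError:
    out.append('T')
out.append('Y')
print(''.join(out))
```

Execution trace: 'B' (try body) → 'T' (outer except AttributeError) → 'Y' (after the try/except). Output: BTY

Answer: BTY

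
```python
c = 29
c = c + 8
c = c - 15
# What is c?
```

Trace:
`c = 29` → c = 29
`c = c + 8` → c = 37
`c = c - 15` → c = 22
So c = 22

Answer: 22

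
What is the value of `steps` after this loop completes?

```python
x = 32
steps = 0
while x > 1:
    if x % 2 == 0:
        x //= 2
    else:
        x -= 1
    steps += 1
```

Steps to reduce 32 to 1
`steps` takes the values: 0 → 1 → 2 → 3 → 4 → 5

Answer: 5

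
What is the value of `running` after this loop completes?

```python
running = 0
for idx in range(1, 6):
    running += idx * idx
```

Sum of squares 1² to 5² = 55
`running` takes the values: 0 → 1 → 5 → 14 → 30 → 55

Answer: 55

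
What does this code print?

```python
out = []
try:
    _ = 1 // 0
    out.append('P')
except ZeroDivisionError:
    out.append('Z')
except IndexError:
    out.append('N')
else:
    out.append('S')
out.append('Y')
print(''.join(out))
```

Execution trace: 'Z' (except ZeroDivisionError) → 'Y' (after the try/except). Output: ZY

Answer: ZY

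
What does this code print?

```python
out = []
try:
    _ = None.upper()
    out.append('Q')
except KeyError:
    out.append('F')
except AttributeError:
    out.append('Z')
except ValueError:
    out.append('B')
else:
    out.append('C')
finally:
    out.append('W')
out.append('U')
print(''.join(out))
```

Execution trace: 'Z' (except AttributeError) → 'W' (finally) → 'U' (after the try/except). Output: ZWU

Answer: ZWU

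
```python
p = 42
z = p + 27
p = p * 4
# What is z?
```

Trace:
`p = 42` → p = 42
`z = p + 27` → z = 69
`p = p * 4` → p = 168
So z = 69

Answer: 69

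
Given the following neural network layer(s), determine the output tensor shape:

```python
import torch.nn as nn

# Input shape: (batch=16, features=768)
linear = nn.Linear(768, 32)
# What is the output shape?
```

Input: (16, 768) -> Output: (16, 32)

Answer: (16, 32)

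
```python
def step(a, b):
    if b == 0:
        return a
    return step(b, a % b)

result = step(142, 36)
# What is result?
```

step(142, 36) -> step(36, 34) -> step(34, 2) -> step(2, 0) -> 2

Answer: 2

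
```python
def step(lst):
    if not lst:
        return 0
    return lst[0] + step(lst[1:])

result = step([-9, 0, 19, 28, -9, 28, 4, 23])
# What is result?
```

(-9) + 0 + 19 + 28 + (-9) + 28 + 4 + 23 + 0 = 84

Answer: 84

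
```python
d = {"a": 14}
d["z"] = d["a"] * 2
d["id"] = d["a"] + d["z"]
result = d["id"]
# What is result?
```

Trace:
`d = {"a": 14}` → d = {'a': 14}
`d["z"] = d["a"] * 2` → d = {'a': 14, 'z': 28}
`d["id"] = d["a"] + d["z"]` → d = {'a': 14, 'z': 28, 'id': 42}
`result = d["id"]` → result = 42
So result = 42

Answer: 42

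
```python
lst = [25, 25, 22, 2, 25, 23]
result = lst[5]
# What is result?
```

Trace:
`lst = [25, 25, 22, 2, 25, 23]` → lst = [25, 25, 22, 2, 25, 23]
`result = lst[5]` → result = 23
So result = 23

Answer: 23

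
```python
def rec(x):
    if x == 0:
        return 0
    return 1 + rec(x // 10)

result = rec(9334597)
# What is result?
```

Count of digits of 9334597: 7

Answer: 7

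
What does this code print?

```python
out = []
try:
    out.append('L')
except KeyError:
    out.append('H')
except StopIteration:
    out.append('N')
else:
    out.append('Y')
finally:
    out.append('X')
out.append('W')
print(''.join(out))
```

Execution trace: 'L' (try body, no exception) → 'Y' (else) → 'X' (finally) → 'W' (after the try/except). Output: LYXW

Answer: LYXW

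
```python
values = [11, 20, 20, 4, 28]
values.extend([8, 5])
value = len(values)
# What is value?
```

Trace:
`values = [11, 20, 20, 4, 28]` → values = [11, 20, 20, 4, 28]
`values.extend([8, 5])` → values = [11, 20, 20, 4, 28, 8, 5]
`value = len(values)` → value = 7
So value = 7

Answer: 7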